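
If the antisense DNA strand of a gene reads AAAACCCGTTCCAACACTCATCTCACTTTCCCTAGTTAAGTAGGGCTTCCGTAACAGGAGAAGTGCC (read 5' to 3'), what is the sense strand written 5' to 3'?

The coding strand is complementary and antiparallel to the template: take the complement (A↔T, G↔C) and reverse.

5'-GGCACTTCTCCTGTTACGGAAGCCCTACTTAACTAGGGAAAGTGAGATGAGTGTTGGAACGGGTTTT-3'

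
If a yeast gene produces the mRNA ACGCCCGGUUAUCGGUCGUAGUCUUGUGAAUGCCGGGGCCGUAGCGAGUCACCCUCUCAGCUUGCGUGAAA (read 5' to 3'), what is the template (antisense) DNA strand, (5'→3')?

Replace U with T to get the coding DNA strand: ACGCCCGGTTATCGGTCGTAGTCTTGTGAATGCCGGGGCCGTAGCGAGTCACCCTCTCAGCTTGCGTGAAA. The template strand is its reverse complement (complement TGCGGGCCAATAGCCAGCATCAGAACACTTACGGCCCCGGCATCGCTCAGTGGGAGAGTCGAACGCACTTT, then reverse).

5′-TTTCACGCAAGCTGAGAGGGTGACTCGCTACGGCCCCGGCATTCACAAGACTACGACCGATAACCGGGCGT-3′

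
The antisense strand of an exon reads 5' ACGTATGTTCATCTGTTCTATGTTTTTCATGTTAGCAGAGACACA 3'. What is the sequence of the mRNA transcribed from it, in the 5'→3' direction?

RNA polymerase reads the template 3'→5' and synthesizes mRNA 5'→3' by base-pairing (A→U, T→A, G↔C). The complement of the template is TGCATACAAGTAGACAAGATACAAAAAGTACAATCGTCTCTGTGT; antiparallel, so 5'→3' the coding strand is TGTGTCTCTGCTAACATGAAAAACATAGAACAGATGAACATACGT. Replace T with U for the mRNA.

5′-UGUGUCUCUGCUAACAUGAAAAACAUAGAACAGAUGAACAUACGU-3′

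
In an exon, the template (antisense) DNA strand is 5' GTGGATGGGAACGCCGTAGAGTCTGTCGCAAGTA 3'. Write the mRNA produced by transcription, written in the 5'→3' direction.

RNA polymerase reads the template 3'→5' and synthesizes mRNA 5'→3' by base-pairing (A→U, T→A, G↔C). The complement of the template is CACCTACCCTTGCGGCATCTCAGACAGCGTTCAT; antiparallel, so 5'→3' the coding strand is TACTTGCGACAGACTCTACGGCGTTCCCATCCAC. Replace T with U for the mRNA.

5'-UACUUGCGACAGACUCUACGGCGUUCCCAUCCAC-3'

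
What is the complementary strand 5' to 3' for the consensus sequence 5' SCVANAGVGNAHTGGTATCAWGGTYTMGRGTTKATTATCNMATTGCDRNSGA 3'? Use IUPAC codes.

5'-TCSNYHGCAATKNGATAATMAACYCKARACCWTGATACCADTNCBCTNTBGS-3'

Standard pairs A↔T, G↔C; ambiguity codes pair R↔Y, M↔K, W↔W, S↔S, D↔H, V↔B, N↔N. Complement (SGBTNTCBCNTDACCATAGTWCCARAKCYCAAMTAATAGNKTAACGHYNSCT), then reverse for 5'→3'.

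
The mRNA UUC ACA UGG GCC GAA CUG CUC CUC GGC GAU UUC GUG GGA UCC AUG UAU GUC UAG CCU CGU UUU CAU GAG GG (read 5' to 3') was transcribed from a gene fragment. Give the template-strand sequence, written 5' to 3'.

5'-CCCTCATGAAAACGAGGCTAGACATACATGGATCCCACGAAATCGCCGAGGAGCAGTTCGGCCCATGTGAA-3'

Replace U with T to get the coding DNA strand: TTCACATGGGCCGAACTGCTCCTCGGCGATTTCGTGGGATCCATGTATGTCTAGCCTCGTTTTCATGAGGG. The template strand is its reverse complement (complement AAGTGTACCCGGCTTGACGAGGAGCCGCTAAAGCACCCTAGGTACATACAGATCGGAGCAAAAGTACTCCC, then reverse).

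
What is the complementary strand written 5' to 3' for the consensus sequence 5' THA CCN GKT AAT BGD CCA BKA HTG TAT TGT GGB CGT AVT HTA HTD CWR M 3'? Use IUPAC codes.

5'-KYWGHADTADABTACGVCCACAATACADTMVTGGHCVATTAMCNGGTDA-3'

Standard pairs A↔T, G↔C; ambiguity codes pair R↔Y, M↔K, W↔W, B↔V, D↔H, N↔N. Complement (ADTGGNCMATTAVCHGGTVMTDACATAACACCVGCATBADATDAHGWYK), then reverse for 5'→3'.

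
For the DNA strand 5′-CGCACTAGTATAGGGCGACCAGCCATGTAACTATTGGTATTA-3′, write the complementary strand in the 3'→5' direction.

Base-pairing A↔T, G↔C gives the complement. The complementary strand is antiparallel, so paired with a 5'→3' strand it runs 3'→5'.

3'-GCGTGATCATATCCCGCTGGTCGGTACATTGATAACCATAAT-5'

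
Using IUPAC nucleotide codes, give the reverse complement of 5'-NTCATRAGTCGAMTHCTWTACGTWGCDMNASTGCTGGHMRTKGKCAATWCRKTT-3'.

Standard pairs A↔T, G↔C; ambiguity codes pair R↔Y, M↔K, W↔W, S↔S, D↔H, N↔N. Complement (NAGTAYTCAGCTKADGAWATGCAWCGHKNTSACGACCDKYAMCMGTTAWGYMAA), then reverse for 5'→3'.

5'-AAMYGWATTGMCMAYKDCCAGCASTNKHGCWACGTAWAGDAKTCGACTYATGAN-3'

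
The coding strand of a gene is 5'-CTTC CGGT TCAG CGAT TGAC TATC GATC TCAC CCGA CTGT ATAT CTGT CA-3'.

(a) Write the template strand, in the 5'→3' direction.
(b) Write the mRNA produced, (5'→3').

(a) 5'-TGACAGATATACAGTCGGGTGAGATCGATAGTCAATCGCTGAACCGGAAG-3'
(b) 5'-CUUCCGGUUCAGCGAUUGACUAUCGAUCUCACCCGACUGUAUAUCUGUCA-3'

(a) The template strand is the reverse complement of the coding strand: complement GAAGGCCAAGTCGCTAACTGATAGCTAGAGTGGGCTGACATATAGACAGT, then reverse.
(b) mRNA matches the coding strand with T→U.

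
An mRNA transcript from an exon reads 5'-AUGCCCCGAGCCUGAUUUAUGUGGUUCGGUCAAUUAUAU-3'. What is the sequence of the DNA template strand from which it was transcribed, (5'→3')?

Replace U with T to get the coding DNA strand: ATGCCCCGAGCCTGATTTATGTGGTTCGGTCAATTATAT. The template strand is its reverse complement (complement TACGGGGCTCGGACTAAATACACCAAGCCAGTTAATATA, then reverse).

5'-ATATAATTGACCGAACCACATAAATCAGGCTCGGGGCAT-3'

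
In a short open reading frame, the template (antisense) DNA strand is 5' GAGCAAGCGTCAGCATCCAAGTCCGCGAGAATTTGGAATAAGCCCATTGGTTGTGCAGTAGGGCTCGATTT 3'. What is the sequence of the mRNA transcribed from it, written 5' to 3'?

5'-AAAUCGAGCCCUACUGCACAACCAAUGGGCUUAUUCCAAAUUCUCGCGGACUUGGAUGCUGACGCUUGCUC-3'

RNA polymerase reads the template 3'→5' and synthesizes mRNA 5'→3' by base-pairing (A→U, T→A, G↔C). The complement of the template is CTCGTTCGCAGTCGTAGGTTCAGGCGCTCTTAAACCTTATTCGGGTAACCAACACGTCATCCCGAGCTAAA; antiparallel, so 5'→3' the coding strand is AAATCGAGCCCTACTGCACAACCAATGGGCTTATTCCAAATTCTCGCGGACTTGGATGCTGACGCTTGCTC. Replace T with U for the mRNA.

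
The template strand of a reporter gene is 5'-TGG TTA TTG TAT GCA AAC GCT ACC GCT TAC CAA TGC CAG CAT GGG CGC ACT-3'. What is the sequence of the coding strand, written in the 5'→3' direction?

The coding strand is complementary and antiparallel to the template: take the complement (A↔T, G↔C) and reverse.

5'-AGTGCGCCCATGCTGGCATTGGTAAGCGGTAGCGTTTGCATACAATAACCA-3'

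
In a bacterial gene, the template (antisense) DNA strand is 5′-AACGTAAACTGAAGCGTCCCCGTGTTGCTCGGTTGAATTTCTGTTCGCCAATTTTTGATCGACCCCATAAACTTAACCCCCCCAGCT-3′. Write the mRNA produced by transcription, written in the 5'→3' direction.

5'-AGCUGGGGGGGUUAAGUUUAUGGGGUCGAUCAAAAAUUGGCGAACAGAAAUUCAACCGAGCAACACGGGGACGCUUCAGUUUACGUU-3'

RNA polymerase reads the template 3'→5' and synthesizes mRNA 5'→3' by base-pairing (A→U, T→A, G↔C). The complement of the template is TTGCATTTGACTTCGCAGGGGCACAACGAGCCAACTTAAAGACAAGCGGTTAAAAACTAGCTGGGGTATTTGAATTGGGGGGGTCGA; antiparallel, so 5'→3' the coding strand is AGCTGGGGGGGTTAAGTTTATGGGGTCGATCAAAAATTGGCGAACAGAAATTCAACCGAGCAACACGGGGACGCTTCAGTTTACGTT. Replace T with U for the mRNA.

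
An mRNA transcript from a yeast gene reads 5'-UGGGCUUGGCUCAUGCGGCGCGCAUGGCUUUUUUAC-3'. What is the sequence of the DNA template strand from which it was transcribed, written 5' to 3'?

5'-GTAAAAAAGCCATGCGCGCCGCATGAGCCAAGCCCA-3'

Replace U with T to get the coding DNA strand: TGGGCTTGGCTCATGCGGCGCGCATGGCTTTTTTAC. The template strand is its reverse complement (complement ACCCGAACCGAGTACGCCGCGCGTACCGAAAAAATG, then reverse).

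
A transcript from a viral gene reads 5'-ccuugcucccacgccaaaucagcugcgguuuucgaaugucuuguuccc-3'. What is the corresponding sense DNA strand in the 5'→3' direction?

The coding DNA strand has the same 5'→3' sequence as the mRNA with U replaced by T.

5′-CCTTGCTCCCACGCCAAATCAGCTGCGGTTTTCGAATGTCTTGTTCCC-3′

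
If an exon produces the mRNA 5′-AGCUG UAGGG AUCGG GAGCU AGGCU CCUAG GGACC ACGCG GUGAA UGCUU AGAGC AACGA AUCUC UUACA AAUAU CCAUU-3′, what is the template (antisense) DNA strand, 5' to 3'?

5'-AATGGATATTTGTAAGAGATTCGTTGCTCTAAGCATTCACCGCGTGGTCCCTAGGAGCCTAGCTCCCGATCCCTACAGCT-3'

Replace U with T to get the coding DNA strand: AGCTGTAGGGATCGGGAGCTAGGCTCCTAGGGACCACGCGGTGAATGCTTAGAGCAACGAATCTCTTACAAATATCCATT. The template strand is its reverse complement (complement TCGACATCCCTAGCCCTCGATCCGAGGATCCCTGGTGCGCCACTTACGAATCTCGTTGCTTAGAGAATGTTTATAGGTAA, then reverse).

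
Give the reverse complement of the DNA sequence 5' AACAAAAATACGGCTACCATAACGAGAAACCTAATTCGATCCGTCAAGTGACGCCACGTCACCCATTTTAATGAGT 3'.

5'-ACTCATTAAAATGGGTGACGTGGCGTCACTTGACGGATCGAATTAGGTTTCTCGTTATGGTAGCCGTATTTTTGTT-3'

Complement each base (A↔T, G↔C): TTGTTTTTATGCCGATGGTATTGCTCTTTGGATTAAGCTAGGCAGTTCACTGCGGTGCAGTGGGTAAAATTACTCA. Then reverse.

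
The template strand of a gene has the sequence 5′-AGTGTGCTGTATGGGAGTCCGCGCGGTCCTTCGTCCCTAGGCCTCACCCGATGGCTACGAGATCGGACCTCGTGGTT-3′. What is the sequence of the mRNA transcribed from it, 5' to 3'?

5'-AACCACGAGGUCCGAUCUCGUAGCCAUCGGGUGAGGCCUAGGGACGAAGGACCGCGCGGACUCCCAUACAGCACACU-3'

The mRNA has the sequence of the coding strand (reverse complement of the template) with T→U. Reverse complement of AGTGTGCTGTATGGGAGTCCGCGCGGTCCTTCGTCCCTAGGCCTCACCCGATGGCTACGAGATCGGACCTCGTGGTT is AACCACGAGGTCCGATCTCGTAGCCATCGGGTGAGGCCTAGGGACGAAGGACCGCGCGGACTCCCATACAGCACACT; then T→U.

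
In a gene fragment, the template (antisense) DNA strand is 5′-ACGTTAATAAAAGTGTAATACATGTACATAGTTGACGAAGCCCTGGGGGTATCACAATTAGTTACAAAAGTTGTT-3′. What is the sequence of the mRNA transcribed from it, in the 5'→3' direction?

5'-AACAACUUUUGUAACUAAUUGUGAUACCCCCAGGGCUUCGUCAACUAUGUACAUGUAUUACACUUUUAUUAACGU-3'

RNA polymerase reads the template 3'→5' and synthesizes mRNA 5'→3' by base-pairing (A→U, T→A, G↔C). The complement of the template is TGCAATTATTTTCACATTATGTACATGTATCAACTGCTTCGGGACCCCCATAGTGTTAATCAATGTTTTCAACAA; antiparallel, so 5'→3' the coding strand is AACAACTTTTGTAACTAATTGTGATACCCCCAGGGCTTCGTCAACTATGTACATGTATTACACTTTTATTAACGT. Replace T with U for the mRNA.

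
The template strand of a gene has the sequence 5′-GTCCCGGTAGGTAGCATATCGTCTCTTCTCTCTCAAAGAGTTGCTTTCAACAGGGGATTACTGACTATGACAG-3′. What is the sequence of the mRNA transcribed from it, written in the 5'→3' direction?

RNA polymerase reads the template 3'→5' and synthesizes mRNA 5'→3' by base-pairing (A→U, T→A, G↔C). The complement of the template is CAGGGCCATCCATCGTATAGCAGAGAAGAGAGAGTTTCTCAACGAAAGTTGTCCCCTAATGACTGATACTGTC; antiparallel, so 5'→3' the coding strand is CTGTCATAGTCAGTAATCCCCTGTTGAAAGCAACTCTTTGAGAGAGAAGAGACGATATGCTACCTACCGGGAC. Replace T with U for the mRNA.

5'-CUGUCAUAGUCAGUAAUCCCCUGUUGAAAGCAACUCUUUGAGAGAGAAGAGACGAUAUGCUACCUACCGGGAC-3'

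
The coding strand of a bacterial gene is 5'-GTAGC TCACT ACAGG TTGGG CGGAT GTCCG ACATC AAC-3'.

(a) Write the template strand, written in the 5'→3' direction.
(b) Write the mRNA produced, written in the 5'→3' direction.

(a) The template strand is the reverse complement of the coding strand: complement CATCGAGTGATGTCCAACCCGCCTACAGGCTGTAGTTG, then reverse.
(b) mRNA matches the coding strand with T→U.

(a) 5'-GTTGATGTCGGACATCCGCCCAACCTGTAGTGAGCTAC-3'
(b) 5'-GUAGCUCACUACAGGUUGGGCGGAUGUCCGACAUCAAC-3'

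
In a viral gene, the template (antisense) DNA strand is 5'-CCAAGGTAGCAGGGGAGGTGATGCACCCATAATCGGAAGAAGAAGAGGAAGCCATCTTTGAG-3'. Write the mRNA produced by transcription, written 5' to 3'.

5'-CUCAAAGAUGGCUUCCUCUUCUUCUUCCGAUUAUGGGUGCAUCACCUCCCCUGCUACCUUGG-3'

The mRNA has the sequence of the coding strand (reverse complement of the template) with T→U. Reverse complement of CCAAGGTAGCAGGGGAGGTGATGCACCCATAATCGGAAGAAGAAGAGGAAGCCATCTTTGAG is CTCAAAGATGGCTTCCTCTTCTTCTTCCGATTATGGGTGCATCACCTCCCCTGCTACCTTGG; then T→U.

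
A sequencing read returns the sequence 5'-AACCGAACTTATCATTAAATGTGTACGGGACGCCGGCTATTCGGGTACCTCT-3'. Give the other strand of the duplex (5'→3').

Pairing A↔T and G↔C gives TTGGCTTGAATAGTAATTTACACATGCCCTGCGGCCGATAAGCCCATGGAGA, running 3'→5'. Reverse for the 5'→3' convention.

5'-AGAGGTACCCGAATAGCCGGCGTCCCGTACACATTTAATGATAAGTTCGGTT-3'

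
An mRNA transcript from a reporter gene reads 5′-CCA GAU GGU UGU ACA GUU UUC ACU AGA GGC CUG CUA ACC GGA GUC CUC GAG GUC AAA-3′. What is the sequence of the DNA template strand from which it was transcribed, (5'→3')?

5'-TTTGACCTCGAGGACTCCGGTTAGCAGGCCTCTAGTGAAAACTGTACAACCATCTGG-3'

Replace U with T to get the coding DNA strand: CCAGATGGTTGTACAGTTTTCACTAGAGGCCTGCTAACCGGAGTCCTCGAGGTCAAA. The template strand is its reverse complement (complement GGTCTACCAACATGTCAAAAGTGATCTCCGGACGATTGGCCTCAGGAGCTCCAGTTT, then reverse).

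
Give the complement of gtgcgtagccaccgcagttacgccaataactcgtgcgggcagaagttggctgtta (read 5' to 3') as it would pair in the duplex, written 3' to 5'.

3'-CACGCATCGGTGGCGTCAATGCGGTTATTGAGCACGCCCGTCTTCAACCGACAAT-5'

Base-pairing A↔T, G↔C gives the complement. The complementary strand is antiparallel, so paired with a 5'→3' strand it runs 3'→5'.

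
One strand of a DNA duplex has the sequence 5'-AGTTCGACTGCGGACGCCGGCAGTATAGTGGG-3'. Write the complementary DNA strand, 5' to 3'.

The complement of AGTTCGACTGCGGACGCCGGCAGTATAGTGGG is TCAAGCTGACGCCTGCGGCCGTCATATCACCC (A↔T, G↔C). DNA strands are antiparallel, so the complementary strand runs 3'→5'; reversing gives the 5'→3' form.

5'-CCCACTATACTGCCGGCGTCCGCAGTCGAACT-3'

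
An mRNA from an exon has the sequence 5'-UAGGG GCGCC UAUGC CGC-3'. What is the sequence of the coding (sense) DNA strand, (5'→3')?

5'-TAGGGGCGCCTATGCCGC-3'

The coding DNA strand has the same 5'→3' sequence as the mRNA with U replaced by T.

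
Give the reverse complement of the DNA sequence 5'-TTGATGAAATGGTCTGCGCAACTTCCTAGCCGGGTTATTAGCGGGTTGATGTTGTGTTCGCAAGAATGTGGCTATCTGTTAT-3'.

Reading the sequence 3'→5' and pairing each base (A↔T, G↔C) gives the reverse complement directly.

5'-ATAACAGATAGCCACATTCTTGCGAACACAACATCAACCCGCTAATAACCCGGCTAGGAAGTTGCGCAGACCATTTCATCAA-3'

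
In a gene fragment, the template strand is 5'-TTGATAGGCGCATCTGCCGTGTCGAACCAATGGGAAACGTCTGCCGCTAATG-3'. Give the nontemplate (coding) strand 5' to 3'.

The coding strand is complementary and antiparallel to the template: take the complement (A↔T, G↔C) and reverse.

5'-CATTAGCGGCAGACGTTTCCCATTGGTTCGACACGGCAGATGCGCCTATCAA-3'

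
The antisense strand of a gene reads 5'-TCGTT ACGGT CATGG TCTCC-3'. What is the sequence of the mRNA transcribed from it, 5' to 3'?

RNA polymerase reads the template 3'→5' and synthesizes mRNA 5'→3' by base-pairing (A→U, T→A, G↔C). The complement of the template is AGCAATGCCAGTACCAGAGG; antiparallel, so 5'→3' the coding strand is GGAGACCATGACCGTAACGA. Replace T with U for the mRNA.

5′-GGAGACCAUGACCGUAACGA-3′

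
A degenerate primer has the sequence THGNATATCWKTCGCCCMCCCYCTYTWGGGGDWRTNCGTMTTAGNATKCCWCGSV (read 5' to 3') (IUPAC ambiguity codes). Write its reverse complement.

Standard pairs A↔T, G↔C; ambiguity codes pair R↔Y, M↔K, W↔W, S↔S, D↔H, V↔B, N↔N. Complement (ADCNTATAGWMAGCGGGKGGGRGARAWCCCCHWYANGCAKAATCNTAMGGWGCSB), then reverse for 5'→3'.

5′-BSCGWGGMATNCTAAKACGNAYWHCCCCWARAGRGGGKGGGCGAMWGATATNCDA-3′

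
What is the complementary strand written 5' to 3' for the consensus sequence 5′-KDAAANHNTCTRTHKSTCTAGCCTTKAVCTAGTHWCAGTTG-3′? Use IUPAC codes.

5'-CAACTGWDACTAGBTMAAGGCTAGASMDAYAGANDNTTTHM-3'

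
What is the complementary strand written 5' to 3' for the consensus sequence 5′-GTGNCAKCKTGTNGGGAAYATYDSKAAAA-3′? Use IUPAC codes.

5'-TTTTMSHRATRTTCCCNACAMGMTGNCAC-3'

Standard pairs A↔T, G↔C; ambiguity codes pair Y↔R, K↔M, S↔S, D↔H, N↔N. Complement (CACNGTMGMACANCCCTTRTARHSMTTTT), then reverse for 5'→3'.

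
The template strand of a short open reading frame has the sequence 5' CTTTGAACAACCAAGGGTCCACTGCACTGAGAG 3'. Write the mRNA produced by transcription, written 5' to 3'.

5'-CUCUCAGUGCAGUGGACCCUUGGUUGUUCAAAG-3'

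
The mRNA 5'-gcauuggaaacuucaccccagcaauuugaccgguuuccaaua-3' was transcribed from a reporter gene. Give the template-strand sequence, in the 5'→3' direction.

5'-TATTGGAAACCGGTCAAATTGCTGGGGTGAAGTTTCCAATGC-3'

Replace U with T to get the coding DNA strand: GCATTGGAAACTTCACCCCAGCAATTTGACCGGTTTCCAATA. The template strand is its reverse complement (complement CGTAACCTTTGAAGTGGGGTCGTTAAACTGGCCAAAGGTTAT, then reverse).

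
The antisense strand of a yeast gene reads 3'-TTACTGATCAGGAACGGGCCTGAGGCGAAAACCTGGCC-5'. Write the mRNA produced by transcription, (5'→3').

5'-AAUGACUAGUCCUUGCCCGGACUCCGCUUUUGGACCGG-3'

Reading the template 3'→5' as shown, RNA polymerase pairs each base (A→U, T→A, G↔C) to build mRNA 5'→3' directly.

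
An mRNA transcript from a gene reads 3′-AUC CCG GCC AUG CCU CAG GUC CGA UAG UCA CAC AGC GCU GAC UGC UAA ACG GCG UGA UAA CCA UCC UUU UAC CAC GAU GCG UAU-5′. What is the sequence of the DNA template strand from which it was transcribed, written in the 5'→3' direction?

5'-TAGGGCCGGTACGGAGTCCAGGCTATCAGTGTGTCGCGACTGACGATTTGCCGCACTATTGGTAGGAAAATGGTGCTACGCATA-3'

Written 5'→3' the mRNA is UAUGCGUAGCACCAUUUUCCUACCAAUAGUGCGGCAAAUCGUCAGUCGCGACACACUGAUAGCCUGGACUCCGUACCGGCCCUA, so the coding DNA strand is TATGCGTAGCACCATTTTCCTACCAATAGTGCGGCAAATCGTCAGTCGCGACACACTGATAGCCTGGACTCCGTACCGGCCCTA. The template is its reverse complement.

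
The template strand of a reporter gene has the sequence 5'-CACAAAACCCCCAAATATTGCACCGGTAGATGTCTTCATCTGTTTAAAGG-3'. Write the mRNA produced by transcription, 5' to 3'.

The mRNA has the sequence of the coding strand (reverse complement of the template) with T→U. Reverse complement of CACAAAACCCCCAAATATTGCACCGGTAGATGTCTTCATCTGTTTAAAGG is CCTTTAAACAGATGAAGACATCTACCGGTGCAATATTTGGGGGTTTTGTG; then T→U.

5'-CCUUUAAACAGAUGAAGACAUCUACCGGUGCAAUAUUUGGGGGUUUUGUG-3'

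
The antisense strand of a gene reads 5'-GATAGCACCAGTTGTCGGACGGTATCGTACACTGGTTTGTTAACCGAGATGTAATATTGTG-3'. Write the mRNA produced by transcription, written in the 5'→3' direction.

5'-CACAAUAUUACAUCUCGGUUAACAAACCAGUGUACGAUACCGUCCGACAACUGGUGCUAUC-3'

RNA polymerase reads the template 3'→5' and synthesizes mRNA 5'→3' by base-pairing (A→U, T→A, G↔C). The complement of the template is CTATCGTGGTCAACAGCCTGCCATAGCATGTGACCAAACAATTGGCTCTACATTATAACAC; antiparallel, so 5'→3' the coding strand is CACAATATTACATCTCGGTTAACAAACCAGTGTACGATACCGTCCGACAACTGGTGCTATC. Replace T with U for the mRNA.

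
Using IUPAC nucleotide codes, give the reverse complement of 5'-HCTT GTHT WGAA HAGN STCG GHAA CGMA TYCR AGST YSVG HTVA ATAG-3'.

5'-CTATTBADCBSRASCTYGRATKCGTTDCCGASNCTDTTCWADACAAGD-3'

Standard pairs A↔T, G↔C; ambiguity codes pair R↔Y, M↔K, W↔W, S↔S, H↔D, V↔B, N↔N. Complement (DGAACADAWCTTDTCNSAGCCDTTGCKTARGYTCSARSBCDABTTATC), then reverse for 5'→3'.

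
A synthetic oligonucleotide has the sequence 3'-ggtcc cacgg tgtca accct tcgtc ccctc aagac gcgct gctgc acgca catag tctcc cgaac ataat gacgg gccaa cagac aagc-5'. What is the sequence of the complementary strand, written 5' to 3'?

The strand is given 3'→5', so its complement runs 5'→3' in the same left-to-right order: pair each base A↔T, G↔C.

5'-CCAGGGTGCCACAGTTGGGAAGCAGGGGAGTTCTGCGCGACGACGTGCGTGTATCAGAGGGCTTGTATTACTGCCCGGTTGTCTGTTCG-3'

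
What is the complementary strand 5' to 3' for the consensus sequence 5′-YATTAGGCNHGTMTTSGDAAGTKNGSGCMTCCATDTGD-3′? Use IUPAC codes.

Standard pairs A↔T, G↔C; ambiguity codes pair Y↔R, M↔K, S↔S, D↔H, N↔N. Complement (RTAATCCGNDCAKAASCHTTCAMNCSCGKAGGTAHACH), then reverse for 5'→3'.

5′-HCAHATGGAKGCSCNMACTTHCSAAKACDNGCCTAATR-3′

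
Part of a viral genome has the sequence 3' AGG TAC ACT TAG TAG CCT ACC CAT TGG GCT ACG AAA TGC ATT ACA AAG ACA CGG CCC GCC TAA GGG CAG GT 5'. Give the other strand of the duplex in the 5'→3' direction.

5'-TCCATGTGAATCATCGGATGGGTAACCCGATGCTTTACGTAATGTTTCTGTGCCGGGCGGATTCCCGTCCA-3'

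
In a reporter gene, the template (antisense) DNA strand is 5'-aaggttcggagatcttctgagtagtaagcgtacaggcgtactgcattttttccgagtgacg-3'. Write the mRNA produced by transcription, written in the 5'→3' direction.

RNA polymerase reads the template 3'→5' and synthesizes mRNA 5'→3' by base-pairing (A→U, T→A, G↔C). The complement of the template is TTCCAAGCCTCTAGAAGACTCATCATTCGCATGTCCGCATGACGTAAAAAAGGCTCACTGC; antiparallel, so 5'→3' the coding strand is CGTCACTCGGAAAAAATGCAGTACGCCTGTACGCTTACTACTCAGAAGATCTCCGAACCTT. Replace T with U for the mRNA.

5'-CGUCACUCGGAAAAAAUGCAGUACGCCUGUACGCUUACUACUCAGAAGAUCUCCGAACCUU-3'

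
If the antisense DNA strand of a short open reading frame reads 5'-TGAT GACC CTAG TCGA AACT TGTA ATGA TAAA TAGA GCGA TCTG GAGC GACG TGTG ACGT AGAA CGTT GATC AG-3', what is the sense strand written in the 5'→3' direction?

5'-CTGATCAACGTTCTACGTCACACGTCGCTCCAGATCGCTCTATTTATCATTACAAGTTTCGACTAGGGTCATCA-3'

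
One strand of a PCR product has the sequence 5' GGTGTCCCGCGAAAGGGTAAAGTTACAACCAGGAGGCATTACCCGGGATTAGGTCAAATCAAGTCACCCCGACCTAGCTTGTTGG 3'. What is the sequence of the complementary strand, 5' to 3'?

5′-CCAACAAGCTAGGTCGGGGTGACTTGATTTGACCTAATCCCGGGTAATGCCTCCTGGTTGTAACTTTACCCTTTCGCGGGACACC-3′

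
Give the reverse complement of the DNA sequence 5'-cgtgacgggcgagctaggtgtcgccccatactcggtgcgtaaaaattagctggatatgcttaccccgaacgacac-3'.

5'-GTGTCGTTCGGGGTAAGCATATCCAGCTAATTTTTACGCACCGAGTATGGGGCGACACCTAGCTCGCCCGTCACG-3'

Complement each base (A↔T, G↔C): GCACTGCCCGCTCGATCCACAGCGGGGTATGAGCCACGCATTTTTAATCGACCTATACGAATGGGGCTTGCTGTG. Then reverse.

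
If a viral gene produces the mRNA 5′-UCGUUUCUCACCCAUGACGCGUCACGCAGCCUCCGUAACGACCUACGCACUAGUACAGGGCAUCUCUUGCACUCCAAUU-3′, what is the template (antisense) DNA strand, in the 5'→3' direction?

Replace U with T to get the coding DNA strand: TCGTTTCTCACCCATGACGCGTCACGCAGCCTCCGTAACGACCTACGCACTAGTACAGGGCATCTCTTGCACTCCAATT. The template strand is its reverse complement (complement AGCAAAGAGTGGGTACTGCGCAGTGCGTCGGAGGCATTGCTGGATGCGTGATCATGTCCCGTAGAGAACGTGAGGTTAA, then reverse).

5'-AATTGGAGTGCAAGAGATGCCCTGTACTAGTGCGTAGGTCGTTACGGAGGCTGCGTGACGCGTCATGGGTGAGAAACGA-3'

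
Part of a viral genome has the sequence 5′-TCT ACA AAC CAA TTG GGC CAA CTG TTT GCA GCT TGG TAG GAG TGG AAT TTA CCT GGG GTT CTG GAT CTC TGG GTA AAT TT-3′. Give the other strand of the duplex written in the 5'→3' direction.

5'-AAATTTACCCAGAGATCCAGAACCCCAGGTAAATTCCACTCCTACCAAGCTGCAAACAGTTGGCCCAATTGGTTTGTAGA-3'

Pairing A↔T and G↔C gives AGATGTTTGGTTAACCCGGTTGACAAACGTCGAACCATCCTCACCTTAAATGGACCCCAAGACCTAGAGACCCATTTAAA, running 3'→5'. Reverse for the 5'→3' convention.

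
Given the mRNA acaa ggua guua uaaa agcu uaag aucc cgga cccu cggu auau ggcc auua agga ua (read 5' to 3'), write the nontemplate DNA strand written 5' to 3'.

5'-ACAAGGTAGTTATAAAAGCTTAAGATCCCGGACCCTCGGTATATGGCCATTAAGGATA-3'

The coding DNA strand has the same 5'→3' sequence as the mRNA with U replaced by T.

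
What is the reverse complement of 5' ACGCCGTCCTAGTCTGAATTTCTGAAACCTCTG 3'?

5'-CAGAGGTTTCAGAAATTCAGACTAGGACGGCGT-3'

Complement each base (A↔T, G↔C): TGCGGCAGGATCAGACTTAAAGACTTTGGAGAC. Then reverse.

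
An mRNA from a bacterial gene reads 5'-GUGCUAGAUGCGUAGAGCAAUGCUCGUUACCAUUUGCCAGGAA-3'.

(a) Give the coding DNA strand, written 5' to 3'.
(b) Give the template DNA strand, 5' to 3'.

(a) 5′-GTGCTAGATGCGTAGAGCAATGCTCGTTACCATTTGCCAGGAA-3′
(b) 5'-TTCCTGGCAAATGGTAACGAGCATTGCTCTACGCATCTAGCAC-3'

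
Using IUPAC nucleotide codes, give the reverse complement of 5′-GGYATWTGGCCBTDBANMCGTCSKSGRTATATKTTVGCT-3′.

5'-AGCBAAMATATAYCSMSGACGKNTVHAVGGCCAWATRCC-3'

Standard pairs A↔T, G↔C; ambiguity codes pair R↔Y, M↔K, W↔W, S↔S, B↔V, D↔H, N↔N. Complement (CCRTAWACCGGVAHVTNKGCAGSMSCYATATAMAABCGA), then reverse for 5'→3'.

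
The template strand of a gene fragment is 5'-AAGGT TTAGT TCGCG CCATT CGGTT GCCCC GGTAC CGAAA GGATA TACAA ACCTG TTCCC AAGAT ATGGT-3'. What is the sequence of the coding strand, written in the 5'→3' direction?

5'-ACCATATCTTGGGAACAGGTTTGTATATCCTTTCGGTACCGGGGCAACCGAATGGCGCGAACTAAACCTT-3'

The coding strand is complementary and antiparallel to the template: take the complement (A↔T, G↔C) and reverse.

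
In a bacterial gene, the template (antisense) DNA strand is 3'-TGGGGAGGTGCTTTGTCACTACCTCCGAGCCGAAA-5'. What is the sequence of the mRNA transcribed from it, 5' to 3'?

5'-ACCCCUCCACGAAACAGUGAUGGAGGCUCGGCUUU-3'

Reading the template 3'→5' as shown, RNA polymerase pairs each base (A→U, T→A, G↔C) to build mRNA 5'→3' directly.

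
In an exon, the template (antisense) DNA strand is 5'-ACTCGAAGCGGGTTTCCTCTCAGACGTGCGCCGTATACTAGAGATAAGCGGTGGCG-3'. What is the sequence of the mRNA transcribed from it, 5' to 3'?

The mRNA has the sequence of the coding strand (reverse complement of the template) with T→U. Reverse complement of ACTCGAAGCGGGTTTCCTCTCAGACGTGCGCCGTATACTAGAGATAAGCGGTGGCG is CGCCACCGCTTATCTCTAGTATACGGCGCACGTCTGAGAGGAAACCCGCTTCGAGT; then T→U.

5'-CGCCACCGCUUAUCUCUAGUAUACGGCGCACGUCUGAGAGGAAACCCGCUUCGAGU-3'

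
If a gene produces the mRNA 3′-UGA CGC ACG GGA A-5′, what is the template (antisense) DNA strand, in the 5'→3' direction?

Written 5'→3' the mRNA is AAGGGCACGCAGU, so the coding DNA strand is AAGGGCACGCAGT. The template is its reverse complement.

5'-ACTGCGTGCCCTT-3'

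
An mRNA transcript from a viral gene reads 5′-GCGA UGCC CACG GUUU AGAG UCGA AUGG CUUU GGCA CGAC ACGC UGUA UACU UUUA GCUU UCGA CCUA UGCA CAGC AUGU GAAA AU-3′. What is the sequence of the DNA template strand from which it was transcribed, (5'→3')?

5'-ATTTTCACATGCTGTGCATAGGTCGAAAGCTAAAAGTATACAGCGTGTCGTGCCAAAGCCATTCGACTCTAAACCGTGGGCATCGC-3'

Replace U with T to get the coding DNA strand: GCGATGCCCACGGTTTAGAGTCGAATGGCTTTGGCACGACACGCTGTATACTTTTAGCTTTCGACCTATGCACAGCATGTGAAAAT. The template strand is its reverse complement (complement CGCTACGGGTGCCAAATCTCAGCTTACCGAAACCGTGCTGTGCGACATATGAAAATCGAAAGCTGGATACGTGTCGTACACTTTTA, then reverse).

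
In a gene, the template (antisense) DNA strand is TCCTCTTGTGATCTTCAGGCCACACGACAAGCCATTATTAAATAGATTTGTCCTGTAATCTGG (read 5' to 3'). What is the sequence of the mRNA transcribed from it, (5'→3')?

RNA polymerase reads the template 3'→5' and synthesizes mRNA 5'→3' by base-pairing (A→U, T→A, G↔C). The complement of the template is AGGAGAACACTAGAAGTCCGGTGTGCTGTTCGGTAATAATTTATCTAAACAGGACATTAGACC; antiparallel, so 5'→3' the coding strand is CCAGATTACAGGACAAATCTATTTAATAATGGCTTGTCGTGTGGCCTGAAGATCACAAGAGGA. Replace T with U for the mRNA.

5'-CCAGAUUACAGGACAAAUCUAUUUAAUAAUGGCUUGUCGUGUGGCCUGAAGAUCACAAGAGGA-3'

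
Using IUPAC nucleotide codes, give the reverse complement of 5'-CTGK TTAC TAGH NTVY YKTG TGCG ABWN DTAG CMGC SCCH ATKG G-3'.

Standard pairs A↔T, G↔C; ambiguity codes pair Y↔R, M↔K, W↔W, S↔S, B↔V, D↔H, N↔N. Complement (GACMAATGATCDNABRRMACACGCTVWNHATCGKCGSGGDTAMCC), then reverse for 5'→3'.

5′-CCMATDGGSGCKGCTAHNWVTCGCACAMRRBANDCTAGTAAMCAG-3′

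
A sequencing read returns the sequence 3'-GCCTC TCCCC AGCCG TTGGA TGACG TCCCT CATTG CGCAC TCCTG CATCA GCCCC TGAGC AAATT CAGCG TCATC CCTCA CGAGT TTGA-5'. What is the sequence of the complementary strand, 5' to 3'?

The strand is given 3'→5', so its complement runs 5'→3' in the same left-to-right order: pair each base A↔T, G↔C.

5'-CGGAGAGGGGTCGGCAACCTACTGCAGGGAGTAACGCGTGAGGACGTAGTCGGGGACTCGTTTAAGTCGCAGTAGGGAGTGCTCAAACT-3'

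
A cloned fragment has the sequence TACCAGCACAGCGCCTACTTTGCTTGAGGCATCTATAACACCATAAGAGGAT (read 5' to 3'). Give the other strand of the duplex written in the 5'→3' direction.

5'-ATCCTCTTATGGTGTTATAGATGCCTCAAGCAAAGTAGGCGCTGTGCTGGTA-3'

The complement of TACCAGCACAGCGCCTACTTTGCTTGAGGCATCTATAACACCATAAGAGGAT is ATGGTCGTGTCGCGGATGAAACGAACTCCGTAGATATTGTGGTATTCTCCTA (A↔T, G↔C). DNA strands are antiparallel, so the complementary strand runs 3'→5'; reversing gives the 5'→3' form.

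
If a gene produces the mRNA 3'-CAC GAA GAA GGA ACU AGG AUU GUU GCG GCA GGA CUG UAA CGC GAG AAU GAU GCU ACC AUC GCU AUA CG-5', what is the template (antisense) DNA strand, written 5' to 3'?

Written 5'→3' the mRNA is GCAUAUCGCUACCAUCGUAGUAAGAGCGCAAUGUCAGGACGGCGUUGUUAGGAUCAAGGAAGAAGCAC, so the coding DNA strand is GCATATCGCTACCATCGTAGTAAGAGCGCAATGTCAGGACGGCGTTGTTAGGATCAAGGAAGAAGCAC. The template is its reverse complement.

5′-GTGCTTCTTCCTTGATCCTAACAACGCCGTCCTGACATTGCGCTCTTACTACGATGGTAGCGATATGC-3′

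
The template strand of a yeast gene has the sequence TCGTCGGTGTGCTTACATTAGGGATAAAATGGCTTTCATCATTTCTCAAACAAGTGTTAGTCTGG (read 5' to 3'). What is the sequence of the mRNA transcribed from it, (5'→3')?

5'-CCAGACUAACACUUGUUUGAGAAAUGAUGAAAGCCAUUUUAUCCCUAAUGUAAGCACACCGACGA-3'

The mRNA has the sequence of the coding strand (reverse complement of the template) with T→U. Reverse complement of TCGTCGGTGTGCTTACATTAGGGATAAAATGGCTTTCATCATTTCTCAAACAAGTGTTAGTCTGG is CCAGACTAACACTTGTTTGAGAAATGATGAAAGCCATTTTATCCCTAATGTAAGCACACCGACGA; then T→U.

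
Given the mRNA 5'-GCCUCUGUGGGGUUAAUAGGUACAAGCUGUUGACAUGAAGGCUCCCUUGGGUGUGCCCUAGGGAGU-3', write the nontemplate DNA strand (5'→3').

5'-GCCTCTGTGGGGTTAATAGGTACAAGCTGTTGACATGAAGGCTCCCTTGGGTGTGCCCTAGGGAGT-3'

The coding DNA strand has the same 5'→3' sequence as the mRNA with U replaced by T.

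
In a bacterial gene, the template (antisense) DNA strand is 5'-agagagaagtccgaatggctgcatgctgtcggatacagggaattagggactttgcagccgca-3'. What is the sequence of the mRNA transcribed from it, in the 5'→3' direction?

5'-UGCGGCUGCAAAGUCCCUAAUUCCCUGUAUCCGACAGCAUGCAGCCAUUCGGACUUCUCUCU-3'

The mRNA has the sequence of the coding strand (reverse complement of the template) with T→U. Reverse complement of AGAGAGAAGTCCGAATGGCTGCATGCTGTCGGATACAGGGAATTAGGGACTTTGCAGCCGCA is TGCGGCTGCAAAGTCCCTAATTCCCTGTATCCGACAGCATGCAGCCATTCGGACTTCTCTCT; then T→U.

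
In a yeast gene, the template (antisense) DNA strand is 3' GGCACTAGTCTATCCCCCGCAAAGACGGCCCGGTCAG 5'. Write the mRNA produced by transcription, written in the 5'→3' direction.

5′-CCGUGAUCAGAUAGGGGGCGUUUCUGCCGGGCCAGUC-3′

Reading the template 3'→5' as shown, RNA polymerase pairs each base (A→U, T→A, G↔C) to build mRNA 5'→3' directly.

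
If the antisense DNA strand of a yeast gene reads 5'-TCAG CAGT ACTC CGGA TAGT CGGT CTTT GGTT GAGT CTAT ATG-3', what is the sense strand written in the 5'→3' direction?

The coding strand is complementary and antiparallel to the template: take the complement (A↔T, G↔C) and reverse.

5'-CATATAGACTCAACCAAAGACCGACTATCCGGAGTACTGCTGA-3'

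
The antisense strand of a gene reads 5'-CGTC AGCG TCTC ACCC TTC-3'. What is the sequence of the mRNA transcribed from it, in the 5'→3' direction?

RNA polymerase reads the template 3'→5' and synthesizes mRNA 5'→3' by base-pairing (A→U, T→A, G↔C). The complement of the template is GCAGTCGCAGAGTGGGAAG; antiparallel, so 5'→3' the coding strand is GAAGGGTGAGACGCTGACG. Replace T with U for the mRNA.

5'-GAAGGGUGAGACGCUGACG-3'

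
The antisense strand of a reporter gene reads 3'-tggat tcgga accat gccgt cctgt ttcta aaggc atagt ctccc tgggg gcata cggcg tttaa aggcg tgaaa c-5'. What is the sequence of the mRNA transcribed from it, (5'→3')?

Reading the template 3'→5' as shown, RNA polymerase pairs each base (A→U, T→A, G↔C) to build mRNA 5'→3' directly.

5'-ACCUAAGCCUUGGUACGGCAGGACAAAGAUUUCCGUAUCAGAGGGACCCCCGUAUGCCGCAAAUUUCCGCACUUUG-3'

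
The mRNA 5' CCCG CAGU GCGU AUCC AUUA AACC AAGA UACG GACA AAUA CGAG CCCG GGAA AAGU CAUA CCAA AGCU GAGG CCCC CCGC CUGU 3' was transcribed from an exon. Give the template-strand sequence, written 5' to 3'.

5'-ACAGGCGGGGGGCCTCAGCTTTGGTATGACTTTTCCCGGGCTCGTATTTGTCCGTATCTTGGTTTAATGGATACGCACTGCGGG-3'

Replace U with T to get the coding DNA strand: CCCGCAGTGCGTATCCATTAAACCAAGATACGGACAAATACGAGCCCGGGAAAAGTCATACCAAAGCTGAGGCCCCCCGCCTGT. The template strand is its reverse complement (complement GGGCGTCACGCATAGGTAATTTGGTTCTATGCCTGTTTATGCTCGGGCCCTTTTCAGTATGGTTTCGACTCCGGGGGGCGGACA, then reverse).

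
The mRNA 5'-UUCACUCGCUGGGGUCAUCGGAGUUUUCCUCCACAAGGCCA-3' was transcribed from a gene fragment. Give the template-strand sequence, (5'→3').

5'-TGGCCTTGTGGAGGAAAACTCCGATGACCCCAGCGAGTGAA-3'

Replace U with T to get the coding DNA strand: TTCACTCGCTGGGGTCATCGGAGTTTTCCTCCACAAGGCCA. The template strand is its reverse complement (complement AAGTGAGCGACCCCAGTAGCCTCAAAAGGAGGTGTTCCGGT, then reverse).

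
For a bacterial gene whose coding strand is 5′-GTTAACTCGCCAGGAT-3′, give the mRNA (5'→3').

The mRNA is synthesized from the template strand, so it matches the coding strand with T replaced by U.

5′-GUUAACUCGCCAGGAU-3′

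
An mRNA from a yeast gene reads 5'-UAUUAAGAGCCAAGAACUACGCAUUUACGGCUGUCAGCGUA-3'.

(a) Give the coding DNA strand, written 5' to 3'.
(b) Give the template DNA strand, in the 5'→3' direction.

(a) 5'-TATTAAGAGCCAAGAACTACGCATTTACGGCTGTCAGCGTA-3'
(b) 5'-TACGCTGACAGCCGTAAATGCGTAGTTCTTGGCTCTTAATA-3'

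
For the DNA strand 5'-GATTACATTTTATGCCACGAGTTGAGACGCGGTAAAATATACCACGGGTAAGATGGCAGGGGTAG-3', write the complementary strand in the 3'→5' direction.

Base-pairing A↔T, G↔C gives the complement. The complementary strand is antiparallel, so paired with a 5'→3' strand it runs 3'→5'.

3'-CTAATGTAAAATACGGTGCTCAACTCTGCGCCATTTTATATGGTGCCCATTCTACCGTCCCCATC-5'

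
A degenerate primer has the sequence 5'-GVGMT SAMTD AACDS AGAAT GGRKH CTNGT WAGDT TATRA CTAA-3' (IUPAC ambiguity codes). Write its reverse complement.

5′-TTAGTYATAAHCTWACNAGDMYCCATTCTSHGTTHAKTSAKCBC-3′

Standard pairs A↔T, G↔C; ambiguity codes pair R↔Y, M↔K, W↔W, S↔S, D↔H, V↔B, N↔N. Complement (CBCKASTKAHTTGHSTCTTACCYMDGANCAWTCHAATAYTGATT), then reverse for 5'→3'.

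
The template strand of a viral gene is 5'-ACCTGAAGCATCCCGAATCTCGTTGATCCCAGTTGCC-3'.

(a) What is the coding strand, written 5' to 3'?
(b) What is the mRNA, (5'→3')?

(a) The coding strand is the reverse complement of the template: complement TGGACTTCGTAGGGCTTAGAGCAACTAGGGTCAACGG, then reverse.
(b) mRNA has the coding-strand sequence with T→U.

(a) 5′-GGCAACTGGGATCAACGAGATTCGGGATGCTTCAGGT-3′
(b) 5'-GGCAACUGGGAUCAACGAGAUUCGGGAUGCUUCAGGU-3'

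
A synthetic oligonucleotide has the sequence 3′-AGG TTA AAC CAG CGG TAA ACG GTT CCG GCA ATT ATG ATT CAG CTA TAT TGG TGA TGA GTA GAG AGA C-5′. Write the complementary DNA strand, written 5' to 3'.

The strand is given 3'→5', so its complement runs 5'→3' in the same left-to-right order: pair each base A↔T, G↔C.

5'-TCCAATTTGGTCGCCATTTGCCAAGGCCGTTAATACTAAGTCGATATAACCACTACTCATCTCTCTG-3'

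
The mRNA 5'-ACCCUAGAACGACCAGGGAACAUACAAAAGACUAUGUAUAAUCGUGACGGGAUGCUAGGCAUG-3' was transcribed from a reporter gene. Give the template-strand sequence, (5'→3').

Replace U with T to get the coding DNA strand: ACCCTAGAACGACCAGGGAACATACAAAAGACTATGTATAATCGTGACGGGATGCTAGGCATG. The template strand is its reverse complement (complement TGGGATCTTGCTGGTCCCTTGTATGTTTTCTGATACATATTAGCACTGCCCTACGATCCGTAC, then reverse).

5′-CATGCCTAGCATCCCGTCACGATTATACATAGTCTTTTGTATGTTCCCTGGTCGTTCTAGGGT-3′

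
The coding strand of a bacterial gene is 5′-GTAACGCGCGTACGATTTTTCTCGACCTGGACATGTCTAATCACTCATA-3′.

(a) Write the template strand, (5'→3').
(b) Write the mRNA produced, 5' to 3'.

(a) The template strand is the reverse complement of the coding strand: complement CATTGCGCGCATGCTAAAAAGAGCTGGACCTGTACAGATTAGTGAGTAT, then reverse.
(b) mRNA matches the coding strand with T→U.

(a) 5'-TATGAGTGATTAGACATGTCCAGGTCGAGAAAAATCGTACGCGCGTTAC-3'
(b) 5'-GUAACGCGCGUACGAUUUUUCUCGACCUGGACAUGUCUAAUCACUCAUA-3'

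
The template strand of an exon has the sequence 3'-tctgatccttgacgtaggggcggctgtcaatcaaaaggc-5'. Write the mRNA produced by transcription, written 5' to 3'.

5'-AGACUAGGAACUGCAUCCCCGCCGACAGUUAGUUUUCCG-3'

Reading the template 3'→5' as shown, RNA polymerase pairs each base (A→U, T→A, G↔C) to build mRNA 5'→3' directly.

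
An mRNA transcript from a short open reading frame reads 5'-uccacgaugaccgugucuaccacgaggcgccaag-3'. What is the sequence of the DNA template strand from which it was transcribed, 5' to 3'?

Replace U with T to get the coding DNA strand: TCCACGATGACCGTGTCTACCACGAGGCGCCAAG. The template strand is its reverse complement (complement AGGTGCTACTGGCACAGATGGTGCTCCGCGGTTC, then reverse).

5'-CTTGGCGCCTCGTGGTAGACACGGTCATCGTGGA-3'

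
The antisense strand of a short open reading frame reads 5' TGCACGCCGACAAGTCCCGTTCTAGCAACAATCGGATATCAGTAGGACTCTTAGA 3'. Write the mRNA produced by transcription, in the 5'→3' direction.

The mRNA has the sequence of the coding strand (reverse complement of the template) with T→U. Reverse complement of TGCACGCCGACAAGTCCCGTTCTAGCAACAATCGGATATCAGTAGGACTCTTAGA is TCTAAGAGTCCTACTGATATCCGATTGTTGCTAGAACGGGACTTGTCGGCGTGCA; then T→U.

5'-UCUAAGAGUCCUACUGAUAUCCGAUUGUUGCUAGAACGGGACUUGUCGGCGUGCA-3'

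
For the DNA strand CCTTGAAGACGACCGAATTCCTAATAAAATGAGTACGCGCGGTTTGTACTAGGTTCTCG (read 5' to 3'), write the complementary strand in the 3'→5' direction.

3′-GGAACTTCTGCTGGCTTAAGGATTATTTTACTCATGCGCGCCAAACATGATCCAAGAGC-5′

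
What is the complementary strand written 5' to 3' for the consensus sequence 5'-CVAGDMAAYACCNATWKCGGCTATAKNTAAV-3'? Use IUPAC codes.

Standard pairs A↔T, G↔C; ambiguity codes pair Y↔R, M↔K, W↔W, D↔H, V↔B, N↔N. Complement (GBTCHKTTRTGGNTAWMGCCGATATMNATTB), then reverse for 5'→3'.

5'-BTTANMTATAGCCGMWATNGGTRTTKHCTBG-3'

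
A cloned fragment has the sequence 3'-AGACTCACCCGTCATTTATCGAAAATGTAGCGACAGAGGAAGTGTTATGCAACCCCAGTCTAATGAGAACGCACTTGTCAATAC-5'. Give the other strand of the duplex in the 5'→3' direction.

5'-TCTGAGTGGGCAGTAAATAGCTTTTACATCGCTGTCTCCTTCACAATACGTTGGGGTCAGATTACTCTTGCGTGAACAGTTATG-3'

The strand is given 3'→5', so its complement runs 5'→3' in the same left-to-right order: pair each base A↔T, G↔C.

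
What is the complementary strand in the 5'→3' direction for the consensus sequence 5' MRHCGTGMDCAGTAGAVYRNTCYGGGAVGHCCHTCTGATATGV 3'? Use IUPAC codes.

Standard pairs A↔T, G↔C; ambiguity codes pair R↔Y, M↔K, D↔H, V↔B, N↔N. Complement (KYDGCACKHGTCATCTBRYNAGRCCCTBCDGGDAGACTATACB), then reverse for 5'→3'.

5'-BCATATCAGADGGDCBTCCCRGANYRBTCTACTGHKCACGDYK-3'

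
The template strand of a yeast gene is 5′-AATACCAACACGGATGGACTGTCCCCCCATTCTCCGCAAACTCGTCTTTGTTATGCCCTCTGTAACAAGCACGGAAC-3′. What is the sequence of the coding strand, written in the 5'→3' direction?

5'-GTTCCGTGCTTGTTACAGAGGGCATAACAAAGACGAGTTTGCGGAGAATGGGGGGACAGTCCATCCGTGTTGGTATT-3'

The coding strand is complementary and antiparallel to the template: take the complement (A↔T, G↔C) and reverse.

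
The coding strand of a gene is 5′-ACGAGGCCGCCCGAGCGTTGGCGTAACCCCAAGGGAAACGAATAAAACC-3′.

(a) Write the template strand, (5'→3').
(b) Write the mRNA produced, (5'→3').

(a) 5'-GGTTTTATTCGTTTCCCTTGGGGTTACGCCAACGCTCGGGCGGCCTCGT-3'
(b) 5'-ACGAGGCCGCCCGAGCGUUGGCGUAACCCCAAGGGAAACGAAUAAAACC-3'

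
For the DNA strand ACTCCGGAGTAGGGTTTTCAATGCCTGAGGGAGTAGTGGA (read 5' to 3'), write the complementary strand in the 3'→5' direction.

3'-TGAGGCCTCATCCCAAAAGTTACGGACTCCCTCATCACCT-5'

Base-pairing A↔T, G↔C gives the complement. The complementary strand is antiparallel, so paired with a 5'→3' strand it runs 3'→5'.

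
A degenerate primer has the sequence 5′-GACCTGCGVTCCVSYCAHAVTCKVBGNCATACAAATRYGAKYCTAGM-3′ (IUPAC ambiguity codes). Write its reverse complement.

Standard pairs A↔T, G↔C; ambiguity codes pair R↔Y, M↔K, S↔S, B↔V, H↔D, N↔N. Complement (CTGGACGCBAGGBSRGTDTBAGMBVCNGTATGTTTAYRCTMRGATCK), then reverse for 5'→3'.

5′-KCTAGRMTCRYATTTGTATGNCVBMGABTDTGRSBGGABCGCAGGTC-3′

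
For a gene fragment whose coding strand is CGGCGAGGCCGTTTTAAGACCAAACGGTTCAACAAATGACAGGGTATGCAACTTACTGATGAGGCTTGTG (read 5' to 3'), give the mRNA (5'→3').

The mRNA is synthesized from the template strand, so it matches the coding strand with T replaced by U.

5'-CGGCGAGGCCGUUUUAAGACCAAACGGUUCAACAAAUGACAGGGUAUGCAACUUACUGAUGAGGCUUGUG-3'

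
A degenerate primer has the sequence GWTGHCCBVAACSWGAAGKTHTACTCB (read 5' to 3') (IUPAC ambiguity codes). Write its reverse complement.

Standard pairs A↔T, G↔C; ambiguity codes pair K↔M, W↔W, S↔S, B↔V, H↔D. Complement (CWACDGGVBTTGSWCTTCMADATGAGV), then reverse for 5'→3'.

5′-VGAGTADAMCTTCWSGTTBVGGDCAWC-3′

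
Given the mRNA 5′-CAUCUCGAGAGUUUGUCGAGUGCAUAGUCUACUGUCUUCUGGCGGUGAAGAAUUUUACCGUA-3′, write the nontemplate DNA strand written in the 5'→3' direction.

5'-CATCTCGAGAGTTTGTCGAGTGCATAGTCTACTGTCTTCTGGCGGTGAAGAATTTTACCGTA-3'

The coding DNA strand has the same 5'→3' sequence as the mRNA with U replaced by T.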